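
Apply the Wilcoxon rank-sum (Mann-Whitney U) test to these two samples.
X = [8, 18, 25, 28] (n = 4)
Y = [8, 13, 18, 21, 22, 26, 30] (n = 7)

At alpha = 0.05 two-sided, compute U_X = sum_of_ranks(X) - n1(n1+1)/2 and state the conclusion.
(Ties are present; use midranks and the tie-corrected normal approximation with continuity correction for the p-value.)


Step 1: Combine and sort all 11 observations; assign midranks.
sorted (value, group): (8,X), (8,Y), (13,Y), (18,X), (18,Y), (21,Y), (22,Y), (25,X), (26,Y), (28,X), (30,Y)
ranks: 8->1.5, 8->1.5, 13->3, 18->4.5, 18->4.5, 21->6, 22->7, 25->8, 26->9, 28->10, 30->11
Step 2: Rank sum for X: R1 = 1.5 + 4.5 + 8 + 10 = 24.
Step 3: U_X = R1 - n1(n1+1)/2 = 24 - 4*5/2 = 24 - 10 = 14.
       U_Y = n1*n2 - U_X = 28 - 14 = 14.
Step 4: Ties are present, so use the tie-corrected normal approximation (with continuity correction) for the p-value.
Step 5: p-value = 1.000000; compare to alpha = 0.05. fail to reject H0.

U_X = 14, p = 1.000000, fail to reject H0 at alpha = 0.05.


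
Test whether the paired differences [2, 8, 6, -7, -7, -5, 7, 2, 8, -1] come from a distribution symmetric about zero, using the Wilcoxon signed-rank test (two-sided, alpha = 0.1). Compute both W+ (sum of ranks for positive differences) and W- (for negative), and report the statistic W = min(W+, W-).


Step 1: Drop any zero differences (none here) and take |d_i|.
|d| = [2, 8, 6, 7, 7, 5, 7, 2, 8, 1]
Step 2: Midrank |d_i| (ties get averaged ranks).
ranks: |2|->2.5, |8|->9.5, |6|->5, |7|->7, |7|->7, |5|->4, |7|->7, |2|->2.5, |8|->9.5, |1|->1
Step 3: Attach original signs; sum ranks with positive sign and with negative sign.
W+ = 2.5 + 9.5 + 5 + 7 + 2.5 + 9.5 = 36
W- = 7 + 7 + 4 + 1 = 19
(Check: W+ + W- = 55 should equal n(n+1)/2 = 55.)
Step 4: Test statistic W = min(W+, W-) = 19.
Step 5: Ties in |d|, so use the tie-corrected normal approximation.
        E[W] = n(n+1)/4 = 10*11/4 = 27.5.
        Tie groups: |d|=2 (t=2), |d|=7 (t=3), |d|=8 (t=2); sum(t^3 - t) = 36.
        Var[W] = n(n+1)(2n+1)/24 - sum(t^3-t)/48 = 2310/24 - 36/48 = 95.5.
        z = (W - E[W]) / sqrt(Var[W]) = (19 - 27.5) / 9.7724 = -0.8698.
        Two-sided p = 2*Phi(z) = 0.384412.
Step 6: alpha = 0.1. fail to reject H0.

W+ = 36, W- = 19, W = min = 19, p = 0.384412, fail to reject H0.


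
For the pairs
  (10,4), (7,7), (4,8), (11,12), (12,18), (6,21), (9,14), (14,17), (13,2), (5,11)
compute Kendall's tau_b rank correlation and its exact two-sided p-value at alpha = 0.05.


Step 1: Enumerate the 45 unordered pairs (i,j) with i<j and classify each by sign(x_j-x_i) * sign(y_j-y_i).
  (1,2):dx=-3,dy=+3->D; (1,3):dx=-6,dy=+4->D; (1,4):dx=+1,dy=+8->C; (1,5):dx=+2,dy=+14->C
  (1,6):dx=-4,dy=+17->D; (1,7):dx=-1,dy=+10->D; (1,8):dx=+4,dy=+13->C; (1,9):dx=+3,dy=-2->D
  (1,10):dx=-5,dy=+7->D; (2,3):dx=-3,dy=+1->D; (2,4):dx=+4,dy=+5->C; (2,5):dx=+5,dy=+11->C
  (2,6):dx=-1,dy=+14->D; (2,7):dx=+2,dy=+7->C; (2,8):dx=+7,dy=+10->C; (2,9):dx=+6,dy=-5->D
  (2,10):dx=-2,dy=+4->D; (3,4):dx=+7,dy=+4->C; (3,5):dx=+8,dy=+10->C; (3,6):dx=+2,dy=+13->C
  (3,7):dx=+5,dy=+6->C; (3,8):dx=+10,dy=+9->C; (3,9):dx=+9,dy=-6->D; (3,10):dx=+1,dy=+3->C
  (4,5):dx=+1,dy=+6->C; (4,6):dx=-5,dy=+9->D; (4,7):dx=-2,dy=+2->D; (4,8):dx=+3,dy=+5->C
  (4,9):dx=+2,dy=-10->D; (4,10):dx=-6,dy=-1->C; (5,6):dx=-6,dy=+3->D; (5,7):dx=-3,dy=-4->C
  (5,8):dx=+2,dy=-1->D; (5,9):dx=+1,dy=-16->D; (5,10):dx=-7,dy=-7->C; (6,7):dx=+3,dy=-7->D
  (6,8):dx=+8,dy=-4->D; (6,9):dx=+7,dy=-19->D; (6,10):dx=-1,dy=-10->C; (7,8):dx=+5,dy=+3->C
  (7,9):dx=+4,dy=-12->D; (7,10):dx=-4,dy=-3->C; (8,9):dx=-1,dy=-15->C; (8,10):dx=-9,dy=-6->C
  (9,10):dx=-8,dy=+9->D
Step 2: C = 23, D = 22, total pairs = 45.
Step 3: tau = (C - D)/(n(n-1)/2) = (23 - 22)/45 = 0.022222.
Step 4: Exact two-sided p-value (enumerate n! = 3628800 permutations of y under H0): p = 1.000000.
Step 5: alpha = 0.05. fail to reject H0.

tau_b = 0.0222 (C=23, D=22), p = 1.000000, fail to reject H0.


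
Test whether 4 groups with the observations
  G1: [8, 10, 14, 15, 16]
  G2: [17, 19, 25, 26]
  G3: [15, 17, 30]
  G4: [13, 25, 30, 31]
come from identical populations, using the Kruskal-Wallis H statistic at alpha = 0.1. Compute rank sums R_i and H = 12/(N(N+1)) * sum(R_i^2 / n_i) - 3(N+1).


Step 1: Combine all N = 16 observations and assign midranks.
sorted (value, group, rank): (8,G1,1), (10,G1,2), (13,G4,3), (14,G1,4), (15,G1,5.5), (15,G3,5.5), (16,G1,7), (17,G2,8.5), (17,G3,8.5), (19,G2,10), (25,G2,11.5), (25,G4,11.5), (26,G2,13), (30,G3,14.5), (30,G4,14.5), (31,G4,16)
Step 2: Sum ranks within each group.
R_1 = 19.5 (n_1 = 5)
R_2 = 43 (n_2 = 4)
R_3 = 28.5 (n_3 = 3)
R_4 = 45 (n_4 = 4)
Step 3: H = 12/(N(N+1)) * sum(R_i^2/n_i) - 3(N+1)
     = 12/(16*17) * (19.5^2/5 + 43^2/4 + 28.5^2/3 + 45^2/4) - 3*17
     = 0.044118 * 1315.3 - 51
     = 7.027941.
Step 4: Ties present; correction factor C = 1 - 24/(16^3 - 16) = 0.994118. Corrected H = 7.027941 / 0.994118 = 7.069527.
Step 5: Under H0, H ~ chi^2(3); p-value = 0.069714.
Step 6: alpha = 0.1. reject H0.

H = 7.0695, df = 3, p = 0.069714, reject H0.


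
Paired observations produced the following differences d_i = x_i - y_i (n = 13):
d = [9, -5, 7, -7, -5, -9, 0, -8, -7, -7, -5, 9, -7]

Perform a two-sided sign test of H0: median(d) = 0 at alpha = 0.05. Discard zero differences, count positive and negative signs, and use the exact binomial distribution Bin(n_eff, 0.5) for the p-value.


Step 1: Discard zero differences. Original n = 13; n_eff = number of nonzero differences = 12.
Nonzero differences (with sign): +9, -5, +7, -7, -5, -9, -8, -7, -7, -5, +9, -7
Step 2: Count signs: positive = 3, negative = 9.
Step 3: Under H0: P(positive) = 0.5, so the number of positives S ~ Bin(12, 0.5).
Step 4: Two-sided exact p-value = sum of Bin(12,0.5) probabilities at or below the observed probability = 0.145996.
Step 5: alpha = 0.05. fail to reject H0.

n_eff = 12, pos = 3, neg = 9, p = 0.145996, fail to reject H0.


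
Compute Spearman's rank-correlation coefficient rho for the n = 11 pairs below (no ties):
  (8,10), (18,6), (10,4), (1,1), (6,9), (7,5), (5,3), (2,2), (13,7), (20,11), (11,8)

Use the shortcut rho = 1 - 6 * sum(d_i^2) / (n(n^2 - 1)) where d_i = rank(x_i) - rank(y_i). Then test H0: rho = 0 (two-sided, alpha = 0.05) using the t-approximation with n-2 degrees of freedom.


Step 1: Rank x and y separately (midranks; no ties here).
rank(x): 8->6, 18->10, 10->7, 1->1, 6->4, 7->5, 5->3, 2->2, 13->9, 20->11, 11->8
rank(y): 10->10, 6->6, 4->4, 1->1, 9->9, 5->5, 3->3, 2->2, 7->7, 11->11, 8->8
Step 2: d_i = R_x(i) - R_y(i); compute d_i^2.
  (6-10)^2=16, (10-6)^2=16, (7-4)^2=9, (1-1)^2=0, (4-9)^2=25, (5-5)^2=0, (3-3)^2=0, (2-2)^2=0, (9-7)^2=4, (11-11)^2=0, (8-8)^2=0
sum(d^2) = 70.
Step 3: rho = 1 - 6*70 / (11*(11^2 - 1)) = 1 - 420/1320 = 0.681818.
Step 4: Under H0, t = rho * sqrt((n-2)/(1-rho^2)) = 2.7962 ~ t(9).
Step 5: Two-sided p-value from the t-distribution with 9 df = 0.020843.
Step 6: alpha = 0.05. reject H0.

rho = 0.6818, p = 0.020843, reject H0 at alpha = 0.05.


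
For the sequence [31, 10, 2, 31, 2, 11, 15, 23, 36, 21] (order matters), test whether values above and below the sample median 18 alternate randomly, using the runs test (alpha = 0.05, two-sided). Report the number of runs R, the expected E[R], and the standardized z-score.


Step 1: Compute median = 18; label A = above, B = below.
Labels in order: ABBABBBAAA  (n_A = 5, n_B = 5)
Step 2: Count runs R = 5.
Step 3: Under H0 (random ordering), E[R] = 2*n_A*n_B/(n_A+n_B) + 1 = 2*5*5/10 + 1 = 6.0000.
        Var[R] = 2*n_A*n_B*(2*n_A*n_B - n_A - n_B) / ((n_A+n_B)^2 * (n_A+n_B-1)) = 2000/900 = 2.2222.
        SD[R] = 1.4907.
Step 4: Continuity-corrected z = (R + 0.5 - E[R]) / SD[R] = (5 + 0.5 - 6.0000) / 1.4907 = -0.3354.
Step 5: Two-sided p-value via normal approximation = 2*(1 - Phi(|z|)) = 0.737316.
Step 6: alpha = 0.05. fail to reject H0.

R = 5, z = -0.3354, p = 0.737316, fail to reject H0.


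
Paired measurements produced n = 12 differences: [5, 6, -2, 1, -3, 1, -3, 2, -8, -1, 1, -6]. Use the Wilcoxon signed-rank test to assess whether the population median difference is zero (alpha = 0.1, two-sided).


Step 1: Drop any zero differences (none here) and take |d_i|.
|d| = [5, 6, 2, 1, 3, 1, 3, 2, 8, 1, 1, 6]
Step 2: Midrank |d_i| (ties get averaged ranks).
ranks: |5|->9, |6|->10.5, |2|->5.5, |1|->2.5, |3|->7.5, |1|->2.5, |3|->7.5, |2|->5.5, |8|->12, |1|->2.5, |1|->2.5, |6|->10.5
Step 3: Attach original signs; sum ranks with positive sign and with negative sign.
W+ = 9 + 10.5 + 2.5 + 2.5 + 5.5 + 2.5 = 32.5
W- = 5.5 + 7.5 + 7.5 + 12 + 2.5 + 10.5 = 45.5
(Check: W+ + W- = 78 should equal n(n+1)/2 = 78.)
Step 4: Test statistic W = min(W+, W-) = 32.5.
Step 5: Ties in |d|, so use the tie-corrected normal approximation.
        E[W] = n(n+1)/4 = 12*13/4 = 39.
        Tie groups: |d|=1 (t=4), |d|=2 (t=2), |d|=3 (t=2), |d|=6 (t=2); sum(t^3 - t) = 78.
        Var[W] = n(n+1)(2n+1)/24 - sum(t^3-t)/48 = 3900/24 - 78/48 = 160.875.
        z = (W - E[W]) / sqrt(Var[W]) = (32.5 - 39) / 12.6837 = -0.5125.
        Two-sided p = 2*Phi(z) = 0.608322.
Step 6: alpha = 0.1. fail to reject H0.

W+ = 32.5, W- = 45.5, W = min = 32.5, p = 0.608322, fail to reject H0.


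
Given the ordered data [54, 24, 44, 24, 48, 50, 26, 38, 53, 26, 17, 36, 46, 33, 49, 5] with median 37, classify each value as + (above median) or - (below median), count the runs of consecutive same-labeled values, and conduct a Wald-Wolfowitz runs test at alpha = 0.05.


Step 1: Compute median = 37; label A = above, B = below.
Labels in order: ABABAABAABBBABAB  (n_A = 8, n_B = 8)
Step 2: Count runs R = 12.
Step 3: Under H0 (random ordering), E[R] = 2*n_A*n_B/(n_A+n_B) + 1 = 2*8*8/16 + 1 = 9.0000.
        Var[R] = 2*n_A*n_B*(2*n_A*n_B - n_A - n_B) / ((n_A+n_B)^2 * (n_A+n_B-1)) = 14336/3840 = 3.7333.
        SD[R] = 1.9322.
Step 4: Continuity-corrected z = (R - 0.5 - E[R]) / SD[R] = (12 - 0.5 - 9.0000) / 1.9322 = 1.2939.
Step 5: Two-sided p-value via normal approximation = 2*(1 - Phi(|z|)) = 0.195709.
Step 6: alpha = 0.05. fail to reject H0.

R = 12, z = 1.2939, p = 0.195709, fail to reject H0.


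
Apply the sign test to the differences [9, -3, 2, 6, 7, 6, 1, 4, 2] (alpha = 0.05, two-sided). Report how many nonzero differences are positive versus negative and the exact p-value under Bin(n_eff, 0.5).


Step 1: Discard zero differences. Original n = 9; n_eff = number of nonzero differences = 9.
Nonzero differences (with sign): +9, -3, +2, +6, +7, +6, +1, +4, +2
Step 2: Count signs: positive = 8, negative = 1.
Step 3: Under H0: P(positive) = 0.5, so the number of positives S ~ Bin(9, 0.5).
Step 4: Two-sided exact p-value = sum of Bin(9,0.5) probabilities at or below the observed probability = 0.039062.
Step 5: alpha = 0.05. reject H0.

n_eff = 9, pos = 8, neg = 1, p = 0.039062, reject H0.


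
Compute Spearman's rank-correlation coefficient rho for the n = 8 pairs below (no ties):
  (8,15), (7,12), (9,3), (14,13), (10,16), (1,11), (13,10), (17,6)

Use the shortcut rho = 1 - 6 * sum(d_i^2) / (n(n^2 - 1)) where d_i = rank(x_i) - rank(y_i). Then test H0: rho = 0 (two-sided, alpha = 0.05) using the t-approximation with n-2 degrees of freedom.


Step 1: Rank x and y separately (midranks; no ties here).
rank(x): 8->3, 7->2, 9->4, 14->7, 10->5, 1->1, 13->6, 17->8
rank(y): 15->7, 12->5, 3->1, 13->6, 16->8, 11->4, 10->3, 6->2
Step 2: d_i = R_x(i) - R_y(i); compute d_i^2.
  (3-7)^2=16, (2-5)^2=9, (4-1)^2=9, (7-6)^2=1, (5-8)^2=9, (1-4)^2=9, (6-3)^2=9, (8-2)^2=36
sum(d^2) = 98.
Step 3: rho = 1 - 6*98 / (8*(8^2 - 1)) = 1 - 588/504 = -0.166667.
Step 4: Under H0, t = rho * sqrt((n-2)/(1-rho^2)) = -0.4140 ~ t(6).
Step 5: Two-sided p-value from the t-distribution with 6 df = 0.693239.
Step 6: alpha = 0.05. fail to reject H0.

rho = -0.1667, p = 0.693239, fail to reject H0 at alpha = 0.05.


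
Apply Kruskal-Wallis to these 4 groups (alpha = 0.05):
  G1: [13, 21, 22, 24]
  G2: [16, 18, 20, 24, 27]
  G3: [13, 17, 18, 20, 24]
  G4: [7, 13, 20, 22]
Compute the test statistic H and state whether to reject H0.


Step 1: Combine all N = 18 observations and assign midranks.
sorted (value, group, rank): (7,G4,1), (13,G1,3), (13,G3,3), (13,G4,3), (16,G2,5), (17,G3,6), (18,G2,7.5), (18,G3,7.5), (20,G2,10), (20,G3,10), (20,G4,10), (21,G1,12), (22,G1,13.5), (22,G4,13.5), (24,G1,16), (24,G2,16), (24,G3,16), (27,G2,18)
Step 2: Sum ranks within each group.
R_1 = 44.5 (n_1 = 4)
R_2 = 56.5 (n_2 = 5)
R_3 = 42.5 (n_3 = 5)
R_4 = 27.5 (n_4 = 4)
Step 3: H = 12/(N(N+1)) * sum(R_i^2/n_i) - 3(N+1)
     = 12/(18*19) * (44.5^2/4 + 56.5^2/5 + 42.5^2/5 + 27.5^2/4) - 3*19
     = 0.035088 * 1683.83 - 57
     = 2.081579.
Step 4: Ties present; correction factor C = 1 - 84/(18^3 - 18) = 0.985552. Corrected H = 2.081579 / 0.985552 = 2.112094.
Step 5: Under H0, H ~ chi^2(3); p-value = 0.549470.
Step 6: alpha = 0.05. fail to reject H0.

H = 2.1121, df = 3, p = 0.549470, fail to reject H0.


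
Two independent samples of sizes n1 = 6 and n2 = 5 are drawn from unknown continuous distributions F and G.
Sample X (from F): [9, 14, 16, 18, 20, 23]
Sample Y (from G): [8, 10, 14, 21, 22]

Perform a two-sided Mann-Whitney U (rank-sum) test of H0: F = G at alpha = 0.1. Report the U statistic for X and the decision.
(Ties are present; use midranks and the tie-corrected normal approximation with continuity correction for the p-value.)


Step 1: Combine and sort all 11 observations; assign midranks.
sorted (value, group): (8,Y), (9,X), (10,Y), (14,X), (14,Y), (16,X), (18,X), (20,X), (21,Y), (22,Y), (23,X)
ranks: 8->1, 9->2, 10->3, 14->4.5, 14->4.5, 16->6, 18->7, 20->8, 21->9, 22->10, 23->11
Step 2: Rank sum for X: R1 = 2 + 4.5 + 6 + 7 + 8 + 11 = 38.5.
Step 3: U_X = R1 - n1(n1+1)/2 = 38.5 - 6*7/2 = 38.5 - 21 = 17.5.
       U_Y = n1*n2 - U_X = 30 - 17.5 = 12.5.
Step 4: Ties are present, so use the tie-corrected normal approximation (with continuity correction) for the p-value.
Step 5: p-value = 0.714379; compare to alpha = 0.1. fail to reject H0.

U_X = 17.5, p = 0.714379, fail to reject H0 at alpha = 0.1.


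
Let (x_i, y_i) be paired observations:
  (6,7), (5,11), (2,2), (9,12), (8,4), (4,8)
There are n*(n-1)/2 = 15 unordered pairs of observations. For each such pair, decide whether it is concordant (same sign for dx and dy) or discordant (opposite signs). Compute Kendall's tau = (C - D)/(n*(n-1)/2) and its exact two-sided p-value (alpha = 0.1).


Step 1: Enumerate the 15 unordered pairs (i,j) with i<j and classify each by sign(x_j-x_i) * sign(y_j-y_i).
  (1,2):dx=-1,dy=+4->D; (1,3):dx=-4,dy=-5->C; (1,4):dx=+3,dy=+5->C; (1,5):dx=+2,dy=-3->D
  (1,6):dx=-2,dy=+1->D; (2,3):dx=-3,dy=-9->C; (2,4):dx=+4,dy=+1->C; (2,5):dx=+3,dy=-7->D
  (2,6):dx=-1,dy=-3->C; (3,4):dx=+7,dy=+10->C; (3,5):dx=+6,dy=+2->C; (3,6):dx=+2,dy=+6->C
  (4,5):dx=-1,dy=-8->C; (4,6):dx=-5,dy=-4->C; (5,6):dx=-4,dy=+4->D
Step 2: C = 10, D = 5, total pairs = 15.
Step 3: tau = (C - D)/(n(n-1)/2) = (10 - 5)/15 = 0.333333.
Step 4: Exact two-sided p-value (enumerate n! = 720 permutations of y under H0): p = 0.469444.
Step 5: alpha = 0.1. fail to reject H0.

tau_b = 0.3333 (C=10, D=5), p = 0.469444, fail to reject H0.


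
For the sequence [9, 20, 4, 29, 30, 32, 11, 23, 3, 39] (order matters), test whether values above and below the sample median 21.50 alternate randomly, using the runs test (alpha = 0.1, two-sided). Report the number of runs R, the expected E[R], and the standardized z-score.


Step 1: Compute median = 21.50; label A = above, B = below.
Labels in order: BBBAAABABA  (n_A = 5, n_B = 5)
Step 2: Count runs R = 6.
Step 3: Under H0 (random ordering), E[R] = 2*n_A*n_B/(n_A+n_B) + 1 = 2*5*5/10 + 1 = 6.0000.
        Var[R] = 2*n_A*n_B*(2*n_A*n_B - n_A - n_B) / ((n_A+n_B)^2 * (n_A+n_B-1)) = 2000/900 = 2.2222.
        SD[R] = 1.4907.
Step 4: R = E[R], so z = 0 with no continuity correction.
Step 5: Two-sided p-value via normal approximation = 2*(1 - Phi(|z|)) = 1.000000.
Step 6: alpha = 0.1. fail to reject H0.

R = 6, z = 0.0000, p = 1.000000, fail to reject H0.


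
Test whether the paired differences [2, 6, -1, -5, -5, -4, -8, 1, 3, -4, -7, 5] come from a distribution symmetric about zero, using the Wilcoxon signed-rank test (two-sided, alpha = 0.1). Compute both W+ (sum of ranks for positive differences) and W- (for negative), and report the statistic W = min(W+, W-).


Step 1: Drop any zero differences (none here) and take |d_i|.
|d| = [2, 6, 1, 5, 5, 4, 8, 1, 3, 4, 7, 5]
Step 2: Midrank |d_i| (ties get averaged ranks).
ranks: |2|->3, |6|->10, |1|->1.5, |5|->8, |5|->8, |4|->5.5, |8|->12, |1|->1.5, |3|->4, |4|->5.5, |7|->11, |5|->8
Step 3: Attach original signs; sum ranks with positive sign and with negative sign.
W+ = 3 + 10 + 1.5 + 4 + 8 = 26.5
W- = 1.5 + 8 + 8 + 5.5 + 12 + 5.5 + 11 = 51.5
(Check: W+ + W- = 78 should equal n(n+1)/2 = 78.)
Step 4: Test statistic W = min(W+, W-) = 26.5.
Step 5: Ties in |d|, so use the tie-corrected normal approximation.
        E[W] = n(n+1)/4 = 12*13/4 = 39.
        Tie groups: |d|=1 (t=2), |d|=4 (t=2), |d|=5 (t=3); sum(t^3 - t) = 36.
        Var[W] = n(n+1)(2n+1)/24 - sum(t^3-t)/48 = 3900/24 - 36/48 = 161.75.
        z = (W - E[W]) / sqrt(Var[W]) = (26.5 - 39) / 12.7181 = -0.9829.
        Two-sided p = 2*Phi(z) = 0.325681.
Step 6: alpha = 0.1. fail to reject H0.

W+ = 26.5, W- = 51.5, W = min = 26.5, p = 0.325681, fail to reject H0.


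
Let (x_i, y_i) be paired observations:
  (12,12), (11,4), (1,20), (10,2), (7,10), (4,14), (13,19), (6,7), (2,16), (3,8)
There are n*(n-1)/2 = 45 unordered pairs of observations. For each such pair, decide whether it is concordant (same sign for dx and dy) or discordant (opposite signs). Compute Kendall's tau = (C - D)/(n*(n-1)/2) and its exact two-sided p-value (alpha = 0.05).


Step 1: Enumerate the 45 unordered pairs (i,j) with i<j and classify each by sign(x_j-x_i) * sign(y_j-y_i).
  (1,2):dx=-1,dy=-8->C; (1,3):dx=-11,dy=+8->D; (1,4):dx=-2,dy=-10->C; (1,5):dx=-5,dy=-2->C
  (1,6):dx=-8,dy=+2->D; (1,7):dx=+1,dy=+7->C; (1,8):dx=-6,dy=-5->C; (1,9):dx=-10,dy=+4->D
  (1,10):dx=-9,dy=-4->C; (2,3):dx=-10,dy=+16->D; (2,4):dx=-1,dy=-2->C; (2,5):dx=-4,dy=+6->D
  (2,6):dx=-7,dy=+10->D; (2,7):dx=+2,dy=+15->C; (2,8):dx=-5,dy=+3->D; (2,9):dx=-9,dy=+12->D
  (2,10):dx=-8,dy=+4->D; (3,4):dx=+9,dy=-18->D; (3,5):dx=+6,dy=-10->D; (3,6):dx=+3,dy=-6->D
  (3,7):dx=+12,dy=-1->D; (3,8):dx=+5,dy=-13->D; (3,9):dx=+1,dy=-4->D; (3,10):dx=+2,dy=-12->D
  (4,5):dx=-3,dy=+8->D; (4,6):dx=-6,dy=+12->D; (4,7):dx=+3,dy=+17->C; (4,8):dx=-4,dy=+5->D
  (4,9):dx=-8,dy=+14->D; (4,10):dx=-7,dy=+6->D; (5,6):dx=-3,dy=+4->D; (5,7):dx=+6,dy=+9->C
  (5,8):dx=-1,dy=-3->C; (5,9):dx=-5,dy=+6->D; (5,10):dx=-4,dy=-2->C; (6,7):dx=+9,dy=+5->C
  (6,8):dx=+2,dy=-7->D; (6,9):dx=-2,dy=+2->D; (6,10):dx=-1,dy=-6->C; (7,8):dx=-7,dy=-12->C
  (7,9):dx=-11,dy=-3->C; (7,10):dx=-10,dy=-11->C; (8,9):dx=-4,dy=+9->D; (8,10):dx=-3,dy=+1->D
  (9,10):dx=+1,dy=-8->D
Step 2: C = 17, D = 28, total pairs = 45.
Step 3: tau = (C - D)/(n(n-1)/2) = (17 - 28)/45 = -0.244444.
Step 4: Exact two-sided p-value (enumerate n! = 3628800 permutations of y under H0): p = 0.380720.
Step 5: alpha = 0.05. fail to reject H0.

tau_b = -0.2444 (C=17, D=28), p = 0.380720, fail to reject H0.


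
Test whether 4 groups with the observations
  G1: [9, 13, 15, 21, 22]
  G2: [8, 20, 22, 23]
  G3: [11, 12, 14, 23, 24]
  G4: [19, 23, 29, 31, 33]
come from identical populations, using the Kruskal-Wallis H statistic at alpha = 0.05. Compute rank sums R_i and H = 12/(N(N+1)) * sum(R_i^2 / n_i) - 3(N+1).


Step 1: Combine all N = 19 observations and assign midranks.
sorted (value, group, rank): (8,G2,1), (9,G1,2), (11,G3,3), (12,G3,4), (13,G1,5), (14,G3,6), (15,G1,7), (19,G4,8), (20,G2,9), (21,G1,10), (22,G1,11.5), (22,G2,11.5), (23,G2,14), (23,G3,14), (23,G4,14), (24,G3,16), (29,G4,17), (31,G4,18), (33,G4,19)
Step 2: Sum ranks within each group.
R_1 = 35.5 (n_1 = 5)
R_2 = 35.5 (n_2 = 4)
R_3 = 43 (n_3 = 5)
R_4 = 76 (n_4 = 5)
Step 3: H = 12/(N(N+1)) * sum(R_i^2/n_i) - 3(N+1)
     = 12/(19*20) * (35.5^2/5 + 35.5^2/4 + 43^2/5 + 76^2/5) - 3*20
     = 0.031579 * 2092.11 - 60
     = 6.066711.
Step 4: Ties present; correction factor C = 1 - 30/(19^3 - 19) = 0.995614. Corrected H = 6.066711 / 0.995614 = 6.093436.
Step 5: Under H0, H ~ chi^2(3); p-value = 0.107152.
Step 6: alpha = 0.05. fail to reject H0.

H = 6.0934, df = 3, p = 0.107152, fail to reject H0.


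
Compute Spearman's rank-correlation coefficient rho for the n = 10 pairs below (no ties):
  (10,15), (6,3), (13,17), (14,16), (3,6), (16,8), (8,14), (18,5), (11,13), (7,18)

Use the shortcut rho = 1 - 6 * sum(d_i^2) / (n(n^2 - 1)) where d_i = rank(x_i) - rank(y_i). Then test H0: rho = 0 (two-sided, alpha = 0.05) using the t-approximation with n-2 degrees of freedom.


Step 1: Rank x and y separately (midranks; no ties here).
rank(x): 10->5, 6->2, 13->7, 14->8, 3->1, 16->9, 8->4, 18->10, 11->6, 7->3
rank(y): 15->7, 3->1, 17->9, 16->8, 6->3, 8->4, 14->6, 5->2, 13->5, 18->10
Step 2: d_i = R_x(i) - R_y(i); compute d_i^2.
  (5-7)^2=4, (2-1)^2=1, (7-9)^2=4, (8-8)^2=0, (1-3)^2=4, (9-4)^2=25, (4-6)^2=4, (10-2)^2=64, (6-5)^2=1, (3-10)^2=49
sum(d^2) = 156.
Step 3: rho = 1 - 6*156 / (10*(10^2 - 1)) = 1 - 936/990 = 0.054545.
Step 4: Under H0, t = rho * sqrt((n-2)/(1-rho^2)) = 0.1545 ~ t(8).
Step 5: Two-sided p-value from the t-distribution with 8 df = 0.881036.
Step 6: alpha = 0.05. fail to reject H0.

rho = 0.0545, p = 0.881036, fail to reject H0 at alpha = 0.05.


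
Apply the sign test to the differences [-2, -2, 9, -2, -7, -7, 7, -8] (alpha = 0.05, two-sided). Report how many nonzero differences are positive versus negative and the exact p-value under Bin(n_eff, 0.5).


Step 1: Discard zero differences. Original n = 8; n_eff = number of nonzero differences = 8.
Nonzero differences (with sign): -2, -2, +9, -2, -7, -7, +7, -8
Step 2: Count signs: positive = 2, negative = 6.
Step 3: Under H0: P(positive) = 0.5, so the number of positives S ~ Bin(8, 0.5).
Step 4: Two-sided exact p-value = sum of Bin(8,0.5) probabilities at or below the observed probability = 0.289062.
Step 5: alpha = 0.05. fail to reject H0.

n_eff = 8, pos = 2, neg = 6, p = 0.289062, fail to reject H0.


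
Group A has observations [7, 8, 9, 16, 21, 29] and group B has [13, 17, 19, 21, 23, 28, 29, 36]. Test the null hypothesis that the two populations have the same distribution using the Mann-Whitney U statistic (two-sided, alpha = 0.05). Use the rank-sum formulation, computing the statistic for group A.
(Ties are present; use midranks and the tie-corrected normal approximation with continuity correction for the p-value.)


Step 1: Combine and sort all 14 observations; assign midranks.
sorted (value, group): (7,X), (8,X), (9,X), (13,Y), (16,X), (17,Y), (19,Y), (21,X), (21,Y), (23,Y), (28,Y), (29,X), (29,Y), (36,Y)
ranks: 7->1, 8->2, 9->3, 13->4, 16->5, 17->6, 19->7, 21->8.5, 21->8.5, 23->10, 28->11, 29->12.5, 29->12.5, 36->14
Step 2: Rank sum for X: R1 = 1 + 2 + 3 + 5 + 8.5 + 12.5 = 32.
Step 3: U_X = R1 - n1(n1+1)/2 = 32 - 6*7/2 = 32 - 21 = 11.
       U_Y = n1*n2 - U_X = 48 - 11 = 37.
Step 4: Ties are present, so use the tie-corrected normal approximation (with continuity correction) for the p-value.
Step 5: p-value = 0.105813; compare to alpha = 0.05. fail to reject H0.

U_X = 11, p = 0.105813, fail to reject H0 at alpha = 0.05.


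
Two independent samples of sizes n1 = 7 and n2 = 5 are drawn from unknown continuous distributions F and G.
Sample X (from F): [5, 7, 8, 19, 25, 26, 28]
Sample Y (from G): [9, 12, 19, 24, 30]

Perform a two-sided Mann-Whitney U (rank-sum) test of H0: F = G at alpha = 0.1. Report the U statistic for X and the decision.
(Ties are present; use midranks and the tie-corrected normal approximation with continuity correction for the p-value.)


Step 1: Combine and sort all 12 observations; assign midranks.
sorted (value, group): (5,X), (7,X), (8,X), (9,Y), (12,Y), (19,X), (19,Y), (24,Y), (25,X), (26,X), (28,X), (30,Y)
ranks: 5->1, 7->2, 8->3, 9->4, 12->5, 19->6.5, 19->6.5, 24->8, 25->9, 26->10, 28->11, 30->12
Step 2: Rank sum for X: R1 = 1 + 2 + 3 + 6.5 + 9 + 10 + 11 = 42.5.
Step 3: U_X = R1 - n1(n1+1)/2 = 42.5 - 7*8/2 = 42.5 - 28 = 14.5.
       U_Y = n1*n2 - U_X = 35 - 14.5 = 20.5.
Step 4: Ties are present, so use the tie-corrected normal approximation (with continuity correction) for the p-value.
Step 5: p-value = 0.684221; compare to alpha = 0.1. fail to reject H0.

U_X = 14.5, p = 0.684221, fail to reject H0 at alpha = 0.1.


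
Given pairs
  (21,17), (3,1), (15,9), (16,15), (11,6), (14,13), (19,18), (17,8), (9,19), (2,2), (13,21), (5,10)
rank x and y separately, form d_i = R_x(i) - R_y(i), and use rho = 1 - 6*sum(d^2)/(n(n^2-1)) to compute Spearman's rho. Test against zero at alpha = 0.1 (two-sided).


Step 1: Rank x and y separately (midranks; no ties here).
rank(x): 21->12, 3->2, 15->8, 16->9, 11->5, 14->7, 19->11, 17->10, 9->4, 2->1, 13->6, 5->3
rank(y): 17->9, 1->1, 9->5, 15->8, 6->3, 13->7, 18->10, 8->4, 19->11, 2->2, 21->12, 10->6
Step 2: d_i = R_x(i) - R_y(i); compute d_i^2.
  (12-9)^2=9, (2-1)^2=1, (8-5)^2=9, (9-8)^2=1, (5-3)^2=4, (7-7)^2=0, (11-10)^2=1, (10-4)^2=36, (4-11)^2=49, (1-2)^2=1, (6-12)^2=36, (3-6)^2=9
sum(d^2) = 156.
Step 3: rho = 1 - 6*156 / (12*(12^2 - 1)) = 1 - 936/1716 = 0.454545.
Step 4: Under H0, t = rho * sqrt((n-2)/(1-rho^2)) = 1.6137 ~ t(10).
Step 5: Two-sided p-value from the t-distribution with 10 df = 0.137658.
Step 6: alpha = 0.1. fail to reject H0.

rho = 0.4545, p = 0.137658, fail to reject H0 at alpha = 0.1.


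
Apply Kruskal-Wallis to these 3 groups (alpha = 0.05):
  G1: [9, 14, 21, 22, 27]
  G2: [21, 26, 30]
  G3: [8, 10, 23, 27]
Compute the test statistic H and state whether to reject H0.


Step 1: Combine all N = 12 observations and assign midranks.
sorted (value, group, rank): (8,G3,1), (9,G1,2), (10,G3,3), (14,G1,4), (21,G1,5.5), (21,G2,5.5), (22,G1,7), (23,G3,8), (26,G2,9), (27,G1,10.5), (27,G3,10.5), (30,G2,12)
Step 2: Sum ranks within each group.
R_1 = 29 (n_1 = 5)
R_2 = 26.5 (n_2 = 3)
R_3 = 22.5 (n_3 = 4)
Step 3: H = 12/(N(N+1)) * sum(R_i^2/n_i) - 3(N+1)
     = 12/(12*13) * (29^2/5 + 26.5^2/3 + 22.5^2/4) - 3*13
     = 0.076923 * 528.846 - 39
     = 1.680449.
Step 4: Ties present; correction factor C = 1 - 12/(12^3 - 12) = 0.993007. Corrected H = 1.680449 / 0.993007 = 1.692283.
Step 5: Under H0, H ~ chi^2(2); p-value = 0.429067.
Step 6: alpha = 0.05. fail to reject H0.

H = 1.6923, df = 2, p = 0.429067, fail to reject H0.


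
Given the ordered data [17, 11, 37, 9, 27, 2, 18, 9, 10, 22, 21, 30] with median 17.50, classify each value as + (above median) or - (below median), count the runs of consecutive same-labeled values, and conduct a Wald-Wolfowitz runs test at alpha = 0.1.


Step 1: Compute median = 17.50; label A = above, B = below.
Labels in order: BBABABABBAAA  (n_A = 6, n_B = 6)
Step 2: Count runs R = 8.
Step 3: Under H0 (random ordering), E[R] = 2*n_A*n_B/(n_A+n_B) + 1 = 2*6*6/12 + 1 = 7.0000.
        Var[R] = 2*n_A*n_B*(2*n_A*n_B - n_A - n_B) / ((n_A+n_B)^2 * (n_A+n_B-1)) = 4320/1584 = 2.7273.
        SD[R] = 1.6514.
Step 4: Continuity-corrected z = (R - 0.5 - E[R]) / SD[R] = (8 - 0.5 - 7.0000) / 1.6514 = 0.3028.
Step 5: Two-sided p-value via normal approximation = 2*(1 - Phi(|z|)) = 0.762069.
Step 6: alpha = 0.1. fail to reject H0.

R = 8, z = 0.3028, p = 0.762069, fail to reject H0.


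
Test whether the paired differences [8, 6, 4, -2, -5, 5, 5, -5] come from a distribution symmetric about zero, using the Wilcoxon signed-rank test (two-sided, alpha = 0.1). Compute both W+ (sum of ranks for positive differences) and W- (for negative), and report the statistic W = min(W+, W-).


Step 1: Drop any zero differences (none here) and take |d_i|.
|d| = [8, 6, 4, 2, 5, 5, 5, 5]
Step 2: Midrank |d_i| (ties get averaged ranks).
ranks: |8|->8, |6|->7, |4|->2, |2|->1, |5|->4.5, |5|->4.5, |5|->4.5, |5|->4.5
Step 3: Attach original signs; sum ranks with positive sign and with negative sign.
W+ = 8 + 7 + 2 + 4.5 + 4.5 = 26
W- = 1 + 4.5 + 4.5 = 10
(Check: W+ + W- = 36 should equal n(n+1)/2 = 36.)
Step 4: Test statistic W = min(W+, W-) = 10.
Step 5: Ties in |d|, so use the tie-corrected normal approximation.
        E[W] = n(n+1)/4 = 8*9/4 = 18.
        Tie groups: |d|=5 (t=4); sum(t^3 - t) = 60.
        Var[W] = n(n+1)(2n+1)/24 - sum(t^3-t)/48 = 1224/24 - 60/48 = 49.75.
        z = (W - E[W]) / sqrt(Var[W]) = (10 - 18) / 7.0534 = -1.1342.
        Two-sided p = 2*Phi(z) = 0.256707.
Step 6: alpha = 0.1. fail to reject H0.

W+ = 26, W- = 10, W = min = 10, p = 0.256707, fail to reject H0.


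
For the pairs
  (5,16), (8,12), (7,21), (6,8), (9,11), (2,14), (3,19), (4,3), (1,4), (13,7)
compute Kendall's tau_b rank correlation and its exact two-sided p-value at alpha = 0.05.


Step 1: Enumerate the 45 unordered pairs (i,j) with i<j and classify each by sign(x_j-x_i) * sign(y_j-y_i).
  (1,2):dx=+3,dy=-4->D; (1,3):dx=+2,dy=+5->C; (1,4):dx=+1,dy=-8->D; (1,5):dx=+4,dy=-5->D
  (1,6):dx=-3,dy=-2->C; (1,7):dx=-2,dy=+3->D; (1,8):dx=-1,dy=-13->C; (1,9):dx=-4,dy=-12->C
  (1,10):dx=+8,dy=-9->D; (2,3):dx=-1,dy=+9->D; (2,4):dx=-2,dy=-4->C; (2,5):dx=+1,dy=-1->D
  (2,6):dx=-6,dy=+2->D; (2,7):dx=-5,dy=+7->D; (2,8):dx=-4,dy=-9->C; (2,9):dx=-7,dy=-8->C
  (2,10):dx=+5,dy=-5->D; (3,4):dx=-1,dy=-13->C; (3,5):dx=+2,dy=-10->D; (3,6):dx=-5,dy=-7->C
  (3,7):dx=-4,dy=-2->C; (3,8):dx=-3,dy=-18->C; (3,9):dx=-6,dy=-17->C; (3,10):dx=+6,dy=-14->D
  (4,5):dx=+3,dy=+3->C; (4,6):dx=-4,dy=+6->D; (4,7):dx=-3,dy=+11->D; (4,8):dx=-2,dy=-5->C
  (4,9):dx=-5,dy=-4->C; (4,10):dx=+7,dy=-1->D; (5,6):dx=-7,dy=+3->D; (5,7):dx=-6,dy=+8->D
  (5,8):dx=-5,dy=-8->C; (5,9):dx=-8,dy=-7->C; (5,10):dx=+4,dy=-4->D; (6,7):dx=+1,dy=+5->C
  (6,8):dx=+2,dy=-11->D; (6,9):dx=-1,dy=-10->C; (6,10):dx=+11,dy=-7->D; (7,8):dx=+1,dy=-16->D
  (7,9):dx=-2,dy=-15->C; (7,10):dx=+10,dy=-12->D; (8,9):dx=-3,dy=+1->D; (8,10):dx=+9,dy=+4->C
  (9,10):dx=+12,dy=+3->C
Step 2: C = 22, D = 23, total pairs = 45.
Step 3: tau = (C - D)/(n(n-1)/2) = (22 - 23)/45 = -0.022222.
Step 4: Exact two-sided p-value (enumerate n! = 3628800 permutations of y under H0): p = 1.000000.
Step 5: alpha = 0.05. fail to reject H0.

tau_b = -0.0222 (C=22, D=23), p = 1.000000, fail to reject H0.


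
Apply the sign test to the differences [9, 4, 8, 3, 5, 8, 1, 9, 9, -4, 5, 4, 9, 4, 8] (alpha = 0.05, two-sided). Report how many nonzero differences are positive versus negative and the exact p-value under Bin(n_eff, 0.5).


Step 1: Discard zero differences. Original n = 15; n_eff = number of nonzero differences = 15.
Nonzero differences (with sign): +9, +4, +8, +3, +5, +8, +1, +9, +9, -4, +5, +4, +9, +4, +8
Step 2: Count signs: positive = 14, negative = 1.
Step 3: Under H0: P(positive) = 0.5, so the number of positives S ~ Bin(15, 0.5).
Step 4: Two-sided exact p-value = sum of Bin(15,0.5) probabilities at or below the observed probability = 0.000977.
Step 5: alpha = 0.05. reject H0.

n_eff = 15, pos = 14, neg = 1, p = 0.000977, reject H0.


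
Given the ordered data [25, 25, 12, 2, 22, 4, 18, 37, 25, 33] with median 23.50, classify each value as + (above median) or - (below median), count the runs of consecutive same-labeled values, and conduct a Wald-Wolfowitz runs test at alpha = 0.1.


Step 1: Compute median = 23.50; label A = above, B = below.
Labels in order: AABBBBBAAA  (n_A = 5, n_B = 5)
Step 2: Count runs R = 3.
Step 3: Under H0 (random ordering), E[R] = 2*n_A*n_B/(n_A+n_B) + 1 = 2*5*5/10 + 1 = 6.0000.
        Var[R] = 2*n_A*n_B*(2*n_A*n_B - n_A - n_B) / ((n_A+n_B)^2 * (n_A+n_B-1)) = 2000/900 = 2.2222.
        SD[R] = 1.4907.
Step 4: Continuity-corrected z = (R + 0.5 - E[R]) / SD[R] = (3 + 0.5 - 6.0000) / 1.4907 = -1.6771.
Step 5: Two-sided p-value via normal approximation = 2*(1 - Phi(|z|)) = 0.093533.
Step 6: alpha = 0.1. reject H0.

R = 3, z = -1.6771, p = 0.093533, reject H0.


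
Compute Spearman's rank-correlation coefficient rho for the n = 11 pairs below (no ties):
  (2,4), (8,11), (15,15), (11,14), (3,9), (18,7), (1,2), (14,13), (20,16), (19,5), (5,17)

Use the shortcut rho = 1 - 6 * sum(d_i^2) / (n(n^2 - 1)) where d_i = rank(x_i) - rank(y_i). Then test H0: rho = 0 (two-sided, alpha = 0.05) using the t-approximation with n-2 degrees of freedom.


Step 1: Rank x and y separately (midranks; no ties here).
rank(x): 2->2, 8->5, 15->8, 11->6, 3->3, 18->9, 1->1, 14->7, 20->11, 19->10, 5->4
rank(y): 4->2, 11->6, 15->9, 14->8, 9->5, 7->4, 2->1, 13->7, 16->10, 5->3, 17->11
Step 2: d_i = R_x(i) - R_y(i); compute d_i^2.
  (2-2)^2=0, (5-6)^2=1, (8-9)^2=1, (6-8)^2=4, (3-5)^2=4, (9-4)^2=25, (1-1)^2=0, (7-7)^2=0, (11-10)^2=1, (10-3)^2=49, (4-11)^2=49
sum(d^2) = 134.
Step 3: rho = 1 - 6*134 / (11*(11^2 - 1)) = 1 - 804/1320 = 0.390909.
Step 4: Under H0, t = rho * sqrt((n-2)/(1-rho^2)) = 1.2741 ~ t(9).
Step 5: Two-sided p-value from the t-distribution with 9 df = 0.234540.
Step 6: alpha = 0.05. fail to reject H0.

rho = 0.3909, p = 0.234540, fail to reject H0 at alpha = 0.05.


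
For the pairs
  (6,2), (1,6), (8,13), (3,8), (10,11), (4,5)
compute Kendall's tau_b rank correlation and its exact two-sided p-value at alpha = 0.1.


Step 1: Enumerate the 15 unordered pairs (i,j) with i<j and classify each by sign(x_j-x_i) * sign(y_j-y_i).
  (1,2):dx=-5,dy=+4->D; (1,3):dx=+2,dy=+11->C; (1,4):dx=-3,dy=+6->D; (1,5):dx=+4,dy=+9->C
  (1,6):dx=-2,dy=+3->D; (2,3):dx=+7,dy=+7->C; (2,4):dx=+2,dy=+2->C; (2,5):dx=+9,dy=+5->C
  (2,6):dx=+3,dy=-1->D; (3,4):dx=-5,dy=-5->C; (3,5):dx=+2,dy=-2->D; (3,6):dx=-4,dy=-8->C
  (4,5):dx=+7,dy=+3->C; (4,6):dx=+1,dy=-3->D; (5,6):dx=-6,dy=-6->C
Step 2: C = 9, D = 6, total pairs = 15.
Step 3: tau = (C - D)/(n(n-1)/2) = (9 - 6)/15 = 0.200000.
Step 4: Exact two-sided p-value (enumerate n! = 720 permutations of y under H0): p = 0.719444.
Step 5: alpha = 0.1. fail to reject H0.

tau_b = 0.2000 (C=9, D=6), p = 0.719444, fail to reject H0.


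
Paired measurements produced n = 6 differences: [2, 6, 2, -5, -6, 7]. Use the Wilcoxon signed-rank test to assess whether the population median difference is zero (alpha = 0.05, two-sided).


Step 1: Drop any zero differences (none here) and take |d_i|.
|d| = [2, 6, 2, 5, 6, 7]
Step 2: Midrank |d_i| (ties get averaged ranks).
ranks: |2|->1.5, |6|->4.5, |2|->1.5, |5|->3, |6|->4.5, |7|->6
Step 3: Attach original signs; sum ranks with positive sign and with negative sign.
W+ = 1.5 + 4.5 + 1.5 + 6 = 13.5
W- = 3 + 4.5 = 7.5
(Check: W+ + W- = 21 should equal n(n+1)/2 = 21.)
Step 4: Test statistic W = min(W+, W-) = 7.5.
Step 5: Ties in |d|, so use the tie-corrected normal approximation.
        E[W] = n(n+1)/4 = 6*7/4 = 10.5.
        Tie groups: |d|=2 (t=2), |d|=6 (t=2); sum(t^3 - t) = 12.
        Var[W] = n(n+1)(2n+1)/24 - sum(t^3-t)/48 = 546/24 - 12/48 = 22.5.
        z = (W - E[W]) / sqrt(Var[W]) = (7.5 - 10.5) / 4.7434 = -0.6325.
        Two-sided p = 2*Phi(z) = 0.527089.
Step 6: alpha = 0.05. fail to reject H0.

W+ = 13.5, W- = 7.5, W = min = 7.5, p = 0.527089, fail to reject H0.


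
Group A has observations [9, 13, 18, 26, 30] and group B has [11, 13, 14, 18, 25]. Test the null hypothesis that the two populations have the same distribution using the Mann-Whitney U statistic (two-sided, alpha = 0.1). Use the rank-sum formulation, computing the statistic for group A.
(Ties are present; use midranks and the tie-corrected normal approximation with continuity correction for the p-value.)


Step 1: Combine and sort all 10 observations; assign midranks.
sorted (value, group): (9,X), (11,Y), (13,X), (13,Y), (14,Y), (18,X), (18,Y), (25,Y), (26,X), (30,X)
ranks: 9->1, 11->2, 13->3.5, 13->3.5, 14->5, 18->6.5, 18->6.5, 25->8, 26->9, 30->10
Step 2: Rank sum for X: R1 = 1 + 3.5 + 6.5 + 9 + 10 = 30.
Step 3: U_X = R1 - n1(n1+1)/2 = 30 - 5*6/2 = 30 - 15 = 15.
       U_Y = n1*n2 - U_X = 25 - 15 = 10.
Step 4: Ties are present, so use the tie-corrected normal approximation (with continuity correction) for the p-value.
Step 5: p-value = 0.674236; compare to alpha = 0.1. fail to reject H0.

U_X = 15, p = 0.674236, fail to reject H0 at alpha = 0.1.


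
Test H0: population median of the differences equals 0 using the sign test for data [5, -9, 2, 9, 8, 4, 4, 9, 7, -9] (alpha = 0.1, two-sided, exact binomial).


Step 1: Discard zero differences. Original n = 10; n_eff = number of nonzero differences = 10.
Nonzero differences (with sign): +5, -9, +2, +9, +8, +4, +4, +9, +7, -9
Step 2: Count signs: positive = 8, negative = 2.
Step 3: Under H0: P(positive) = 0.5, so the number of positives S ~ Bin(10, 0.5).
Step 4: Two-sided exact p-value = sum of Bin(10,0.5) probabilities at or below the observed probability = 0.109375.
Step 5: alpha = 0.1. fail to reject H0.

n_eff = 10, pos = 8, neg = 2, p = 0.109375, fail to reject H0.


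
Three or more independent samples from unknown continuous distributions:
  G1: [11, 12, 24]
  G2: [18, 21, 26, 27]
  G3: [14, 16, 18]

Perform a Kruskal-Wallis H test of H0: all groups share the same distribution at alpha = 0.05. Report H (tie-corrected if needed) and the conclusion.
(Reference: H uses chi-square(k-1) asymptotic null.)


Step 1: Combine all N = 10 observations and assign midranks.
sorted (value, group, rank): (11,G1,1), (12,G1,2), (14,G3,3), (16,G3,4), (18,G2,5.5), (18,G3,5.5), (21,G2,7), (24,G1,8), (26,G2,9), (27,G2,10)
Step 2: Sum ranks within each group.
R_1 = 11 (n_1 = 3)
R_2 = 31.5 (n_2 = 4)
R_3 = 12.5 (n_3 = 3)
Step 3: H = 12/(N(N+1)) * sum(R_i^2/n_i) - 3(N+1)
     = 12/(10*11) * (11^2/3 + 31.5^2/4 + 12.5^2/3) - 3*11
     = 0.109091 * 340.479 - 33
     = 4.143182.
Step 4: Ties present; correction factor C = 1 - 6/(10^3 - 10) = 0.993939. Corrected H = 4.143182 / 0.993939 = 4.168445.
Step 5: Under H0, H ~ chi^2(2); p-value = 0.124404.
Step 6: alpha = 0.05. fail to reject H0.

H = 4.1684, df = 2, p = 0.124404, fail to reject H0.


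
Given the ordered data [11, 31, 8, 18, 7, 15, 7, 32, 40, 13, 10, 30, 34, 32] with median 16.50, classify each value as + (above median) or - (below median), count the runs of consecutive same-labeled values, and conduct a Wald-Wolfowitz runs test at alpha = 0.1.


Step 1: Compute median = 16.50; label A = above, B = below.
Labels in order: BABABBBAABBAAA  (n_A = 7, n_B = 7)
Step 2: Count runs R = 8.
Step 3: Under H0 (random ordering), E[R] = 2*n_A*n_B/(n_A+n_B) + 1 = 2*7*7/14 + 1 = 8.0000.
        Var[R] = 2*n_A*n_B*(2*n_A*n_B - n_A - n_B) / ((n_A+n_B)^2 * (n_A+n_B-1)) = 8232/2548 = 3.2308.
        SD[R] = 1.7974.
Step 4: R = E[R], so z = 0 with no continuity correction.
Step 5: Two-sided p-value via normal approximation = 2*(1 - Phi(|z|)) = 1.000000.
Step 6: alpha = 0.1. fail to reject H0.

R = 8, z = 0.0000, p = 1.000000, fail to reject H0.


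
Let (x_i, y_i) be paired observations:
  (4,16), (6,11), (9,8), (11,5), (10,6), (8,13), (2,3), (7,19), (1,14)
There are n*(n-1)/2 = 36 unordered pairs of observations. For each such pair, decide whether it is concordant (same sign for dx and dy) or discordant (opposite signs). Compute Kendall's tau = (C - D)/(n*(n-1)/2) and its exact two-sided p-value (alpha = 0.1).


Step 1: Enumerate the 36 unordered pairs (i,j) with i<j and classify each by sign(x_j-x_i) * sign(y_j-y_i).
  (1,2):dx=+2,dy=-5->D; (1,3):dx=+5,dy=-8->D; (1,4):dx=+7,dy=-11->D; (1,5):dx=+6,dy=-10->D
  (1,6):dx=+4,dy=-3->D; (1,7):dx=-2,dy=-13->C; (1,8):dx=+3,dy=+3->C; (1,9):dx=-3,dy=-2->C
  (2,3):dx=+3,dy=-3->D; (2,4):dx=+5,dy=-6->D; (2,5):dx=+4,dy=-5->D; (2,6):dx=+2,dy=+2->C
  (2,7):dx=-4,dy=-8->C; (2,8):dx=+1,dy=+8->C; (2,9):dx=-5,dy=+3->D; (3,4):dx=+2,dy=-3->D
  (3,5):dx=+1,dy=-2->D; (3,6):dx=-1,dy=+5->D; (3,7):dx=-7,dy=-5->C; (3,8):dx=-2,dy=+11->D
  (3,9):dx=-8,dy=+6->D; (4,5):dx=-1,dy=+1->D; (4,6):dx=-3,dy=+8->D; (4,7):dx=-9,dy=-2->C
  (4,8):dx=-4,dy=+14->D; (4,9):dx=-10,dy=+9->D; (5,6):dx=-2,dy=+7->D; (5,7):dx=-8,dy=-3->C
  (5,8):dx=-3,dy=+13->D; (5,9):dx=-9,dy=+8->D; (6,7):dx=-6,dy=-10->C; (6,8):dx=-1,dy=+6->D
  (6,9):dx=-7,dy=+1->D; (7,8):dx=+5,dy=+16->C; (7,9):dx=-1,dy=+11->D; (8,9):dx=-6,dy=-5->C
Step 2: C = 12, D = 24, total pairs = 36.
Step 3: tau = (C - D)/(n(n-1)/2) = (12 - 24)/36 = -0.333333.
Step 4: Exact two-sided p-value (enumerate n! = 362880 permutations of y under H0): p = 0.259518.
Step 5: alpha = 0.1. fail to reject H0.

tau_b = -0.3333 (C=12, D=24), p = 0.259518, fail to reject H0.


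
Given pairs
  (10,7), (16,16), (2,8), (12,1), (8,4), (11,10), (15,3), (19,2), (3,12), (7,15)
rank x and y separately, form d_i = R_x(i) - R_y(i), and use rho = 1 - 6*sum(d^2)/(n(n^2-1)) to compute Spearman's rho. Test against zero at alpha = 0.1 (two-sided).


Step 1: Rank x and y separately (midranks; no ties here).
rank(x): 10->5, 16->9, 2->1, 12->7, 8->4, 11->6, 15->8, 19->10, 3->2, 7->3
rank(y): 7->5, 16->10, 8->6, 1->1, 4->4, 10->7, 3->3, 2->2, 12->8, 15->9
Step 2: d_i = R_x(i) - R_y(i); compute d_i^2.
  (5-5)^2=0, (9-10)^2=1, (1-6)^2=25, (7-1)^2=36, (4-4)^2=0, (6-7)^2=1, (8-3)^2=25, (10-2)^2=64, (2-8)^2=36, (3-9)^2=36
sum(d^2) = 224.
Step 3: rho = 1 - 6*224 / (10*(10^2 - 1)) = 1 - 1344/990 = -0.357576.
Step 4: Under H0, t = rho * sqrt((n-2)/(1-rho^2)) = -1.0830 ~ t(8).
Step 5: Two-sided p-value from the t-distribution with 8 df = 0.310376.
Step 6: alpha = 0.1. fail to reject H0.

rho = -0.3576, p = 0.310376, fail to reject H0 at alpha = 0.1.
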